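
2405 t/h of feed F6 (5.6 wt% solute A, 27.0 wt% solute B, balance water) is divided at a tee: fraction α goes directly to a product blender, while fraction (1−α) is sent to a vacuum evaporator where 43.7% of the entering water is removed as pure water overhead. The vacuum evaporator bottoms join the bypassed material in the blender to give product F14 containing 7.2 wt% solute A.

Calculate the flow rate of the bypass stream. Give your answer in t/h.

590.5 t/h

All 2405×0.056 = 134.68 t/h of solute A reaches F14, so F14 = 134.68/0.072 = 1870.6 t/h and vapour = 534.44 t/h.
The evaporator receives (1−α)·2405 of feed at 0.674 water and removes 0.437 of that water:
0.437×0.674×(1−α)×2405 = 534.44
(1−α) = 534.44/708.36 = 0.7545;  α = 0.2455.
Bypass flow = 0.2455×2405 = 590.48 t/h.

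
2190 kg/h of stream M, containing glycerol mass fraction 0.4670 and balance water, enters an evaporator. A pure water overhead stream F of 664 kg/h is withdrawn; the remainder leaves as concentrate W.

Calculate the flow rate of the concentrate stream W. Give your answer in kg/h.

1526 kg/h

Concentrate = 2190 − 664 = 1526 kg/h.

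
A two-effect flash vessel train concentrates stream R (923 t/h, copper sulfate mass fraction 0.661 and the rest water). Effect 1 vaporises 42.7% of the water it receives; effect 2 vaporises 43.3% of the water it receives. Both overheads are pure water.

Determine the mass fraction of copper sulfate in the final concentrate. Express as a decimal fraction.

0.857

water in feed = 923×0.339 = 312.9 t/h.
After stage 1: water left = (1−0.427)×312.9 = 179.29; stream total = 789.39 t/h.
After stage 2: water left = (1−0.433)×179.29 = 101.66; final concentrate = 711.76 t/h.
copper sulfate fraction = 610.1/711.76 = 0.857.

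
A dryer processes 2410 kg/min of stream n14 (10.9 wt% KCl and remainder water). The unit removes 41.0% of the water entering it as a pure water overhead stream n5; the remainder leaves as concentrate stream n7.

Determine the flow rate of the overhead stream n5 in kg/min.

water entering = 2410×0.891 = 2147.3 kg/min; overhead removed = 0.410×2147.3 = 880.4 kg/min.

880.4 kg/min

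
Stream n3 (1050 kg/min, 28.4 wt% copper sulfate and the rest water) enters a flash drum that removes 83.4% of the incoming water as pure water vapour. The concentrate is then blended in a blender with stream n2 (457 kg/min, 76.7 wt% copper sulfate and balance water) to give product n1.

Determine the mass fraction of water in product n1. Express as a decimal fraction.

Vapour removed = 0.834×0.716×1050 = 627 kg/min; concentrate = 423 kg/min.
water reaching the mixer = 124.8 (from concentrate) + 457×0.233 = 231.28 kg/min.
Product flow = 423 + 457 = 880 kg/min; water fraction = 0.2628.

0.2628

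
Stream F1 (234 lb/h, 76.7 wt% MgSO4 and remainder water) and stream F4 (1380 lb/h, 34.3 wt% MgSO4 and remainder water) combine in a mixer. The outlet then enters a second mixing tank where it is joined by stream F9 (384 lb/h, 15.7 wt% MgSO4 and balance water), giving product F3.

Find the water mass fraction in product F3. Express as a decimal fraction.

Overall, product flow = 1998 lb/h.
water in = 234×0.233 + 1380×0.657 + 384×0.843 = 1284.9 lb/h.
water fraction in F3 = 0.643.

0.643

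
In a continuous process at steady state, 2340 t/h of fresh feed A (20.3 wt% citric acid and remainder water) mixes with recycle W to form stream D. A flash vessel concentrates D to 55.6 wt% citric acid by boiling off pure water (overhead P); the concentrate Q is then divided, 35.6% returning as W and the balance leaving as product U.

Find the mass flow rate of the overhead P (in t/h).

Overall citric acid balance (none leaves overhead): citric acid in fresh feed = citric acid in product, i.e. 2340×0.203 = (1−0.356)·Q·0.556.
Q = 475.02/(0.556×0.644) = 1326.6 t/h.
Recycle W = 0.356×1326.6 = 472.28 t/h.
Combined feed D = 2340 + 472.28 = 2812.3 t/h.
Overhead P = D − Q = 2812.3 − 1326.6 = 1485.6 t/h.

1486 t/h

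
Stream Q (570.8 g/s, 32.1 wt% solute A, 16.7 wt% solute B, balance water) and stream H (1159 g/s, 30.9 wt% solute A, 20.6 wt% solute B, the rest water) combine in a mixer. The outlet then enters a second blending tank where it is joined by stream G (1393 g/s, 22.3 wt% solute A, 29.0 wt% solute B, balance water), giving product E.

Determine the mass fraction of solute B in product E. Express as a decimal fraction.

Overall, product flow = 3122.8 g/s.
solute B in = 570.8×0.167 + 1159×0.206 + 1393×0.290 = 738.05 g/s.
solute B fraction in E = 0.2363.

0.2363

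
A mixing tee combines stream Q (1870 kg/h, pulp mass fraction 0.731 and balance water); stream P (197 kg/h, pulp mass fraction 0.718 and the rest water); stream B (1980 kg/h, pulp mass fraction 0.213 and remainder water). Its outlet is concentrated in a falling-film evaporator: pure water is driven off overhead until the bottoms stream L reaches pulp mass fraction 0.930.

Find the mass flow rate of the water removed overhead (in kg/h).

1972 kg/h

pulp entering = 1870×0.731 + 197×0.718 + 1980×0.213 = 1930.2 kg/h.
All pulp reports to L, so L = 1930.2/0.930 = 2075.4 kg/h.
Total feed = 4047 kg/h; overhead = 4047 − 2075.4 = 1971.6 kg/h.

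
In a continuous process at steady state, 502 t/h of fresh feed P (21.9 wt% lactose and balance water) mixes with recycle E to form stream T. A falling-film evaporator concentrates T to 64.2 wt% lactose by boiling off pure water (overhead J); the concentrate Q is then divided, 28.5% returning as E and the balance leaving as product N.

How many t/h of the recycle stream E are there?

68.26 t/h

Overall lactose balance (none leaves overhead): lactose in fresh feed = lactose in product, i.e. 502×0.219 = (1−0.285)·Q·0.642.
Q = 109.94/(0.642×0.715) = 239.5 t/h.
Recycle E = 0.285×239.5 = 68.258 t/h.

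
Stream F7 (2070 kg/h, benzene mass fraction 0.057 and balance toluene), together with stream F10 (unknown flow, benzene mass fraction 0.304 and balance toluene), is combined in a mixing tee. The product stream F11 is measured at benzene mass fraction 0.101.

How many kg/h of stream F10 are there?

Let F10 be the unknown flow. Total out = 2070 + F10.
benzene balance: 117.99 + 0.304·F10 = 0.101·(2070 + F10)
(0.304 − 0.101)·F10 = 0.101×2070 − 117.99 = 91.08
F10 = 91.08 / 0.203 = 448.67 kg/h

448.7 kg/h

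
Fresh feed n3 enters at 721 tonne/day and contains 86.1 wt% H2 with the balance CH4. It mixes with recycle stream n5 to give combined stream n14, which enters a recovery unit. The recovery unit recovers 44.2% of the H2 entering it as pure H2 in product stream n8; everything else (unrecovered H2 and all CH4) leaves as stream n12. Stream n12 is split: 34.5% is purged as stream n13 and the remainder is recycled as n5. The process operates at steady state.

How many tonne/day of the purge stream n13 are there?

288.6 tonne/day

CH4 enters only via n3 and leaves only via the purge: 721×0.139 = 0.345×(CH4 in n12), and the recovery unit passes all CH4, so CH4 in n14 = CH4 in n12 = 290.49 tonne/day.
H2 in n14: m_A = 721×0.861 + (1−0.345)·(1−0.442)·m_A, so m_A = 620.78/0.6345 = 978.36 tonne/day.
n12 = (1−0.442)×978.36 + 290.49 = 836.42 tonne/day.
Purge n13 = 0.345×836.42 = 288.56 tonne/day.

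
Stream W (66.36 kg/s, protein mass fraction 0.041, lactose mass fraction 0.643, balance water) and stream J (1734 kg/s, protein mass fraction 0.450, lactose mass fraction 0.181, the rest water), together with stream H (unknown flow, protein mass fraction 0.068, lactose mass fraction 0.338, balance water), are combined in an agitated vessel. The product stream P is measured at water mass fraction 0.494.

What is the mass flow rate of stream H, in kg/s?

Let H be the unknown flow. Total out = 1800.4 + H.
water balance: 660.82 + 0.594·H = 0.494·(1800.4 + H)
(0.594 − 0.494)·H = 0.494×1800.4 − 660.82 = 228.56
H = 228.56 / 0.100 = 2285.6 kg/s

2286 kg/s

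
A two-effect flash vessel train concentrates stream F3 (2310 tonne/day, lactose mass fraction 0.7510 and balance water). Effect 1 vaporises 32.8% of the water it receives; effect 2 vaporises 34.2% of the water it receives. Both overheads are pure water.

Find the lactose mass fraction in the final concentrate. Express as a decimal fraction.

water in feed = 2310×0.249 = 575.19 tonne/day.
After stage 1: water left = (1−0.328)×575.19 = 386.53; stream total = 2121.3 tonne/day.
After stage 2: water left = (1−0.342)×386.53 = 254.34; final concentrate = 1989.1 tonne/day.
lactose fraction = 1734.8/1989.1 = 0.8721.

0.8721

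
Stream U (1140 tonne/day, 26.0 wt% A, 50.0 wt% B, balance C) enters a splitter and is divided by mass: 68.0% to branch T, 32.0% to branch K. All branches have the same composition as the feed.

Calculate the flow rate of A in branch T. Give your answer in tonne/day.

201.6 tonne/day

Branch T total = 0.680×1140 = 775.2 tonne/day.
A in T = 0.260×775.2 = 201.55 tonne/day.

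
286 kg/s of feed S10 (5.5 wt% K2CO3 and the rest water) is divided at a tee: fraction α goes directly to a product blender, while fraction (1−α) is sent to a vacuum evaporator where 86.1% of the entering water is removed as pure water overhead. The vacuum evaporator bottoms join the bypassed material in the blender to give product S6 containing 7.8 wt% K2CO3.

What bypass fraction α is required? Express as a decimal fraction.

0.638

All 286×0.055 = 15.73 kg/s of K2CO3 reaches S6, so S6 = 15.73/0.078 = 201.67 kg/s and vapour = 84.333 kg/s.
The evaporator receives (1−α)·286 of feed at 0.945 water and removes 0.861 of that water:
0.861×0.945×(1−α)×286 = 84.333
(1−α) = 84.333/232.7 = 0.3624;  α = 0.6376.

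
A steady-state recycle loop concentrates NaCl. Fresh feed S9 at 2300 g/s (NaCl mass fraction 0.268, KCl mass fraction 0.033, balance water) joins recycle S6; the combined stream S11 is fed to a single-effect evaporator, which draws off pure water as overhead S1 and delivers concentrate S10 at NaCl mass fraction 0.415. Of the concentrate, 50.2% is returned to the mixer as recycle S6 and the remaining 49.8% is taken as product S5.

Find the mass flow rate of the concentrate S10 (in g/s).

2983 g/s

Overall NaCl balance (none leaves overhead): NaCl in fresh feed = NaCl in product, i.e. 2300×0.268 = (1−0.502)·S10·0.415.
S10 = 616.4/(0.415×0.498) = 2982.5 g/s.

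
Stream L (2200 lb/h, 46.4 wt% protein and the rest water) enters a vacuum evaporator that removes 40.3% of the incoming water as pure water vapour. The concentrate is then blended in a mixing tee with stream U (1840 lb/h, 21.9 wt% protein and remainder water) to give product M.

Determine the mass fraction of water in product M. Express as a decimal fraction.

0.601

Vapour removed = 0.403×0.536×2200 = 475.22 lb/h; concentrate = 1724.8 lb/h.
water reaching the mixer = 703.98 (from concentrate) + 1840×0.781 = 2141 lb/h.
Product flow = 1724.8 + 1840 = 3564.8 lb/h; water fraction = 0.601.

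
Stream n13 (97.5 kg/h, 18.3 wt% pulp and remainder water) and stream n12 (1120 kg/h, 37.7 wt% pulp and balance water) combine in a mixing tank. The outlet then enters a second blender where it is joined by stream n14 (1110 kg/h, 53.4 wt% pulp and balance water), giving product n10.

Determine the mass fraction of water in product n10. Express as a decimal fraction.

0.556

Overall, product flow = 2327.5 kg/h.
water in = 97.5×0.817 + 1120×0.623 + 1110×0.466 = 1294.7 kg/h.
water fraction in n10 = 0.556.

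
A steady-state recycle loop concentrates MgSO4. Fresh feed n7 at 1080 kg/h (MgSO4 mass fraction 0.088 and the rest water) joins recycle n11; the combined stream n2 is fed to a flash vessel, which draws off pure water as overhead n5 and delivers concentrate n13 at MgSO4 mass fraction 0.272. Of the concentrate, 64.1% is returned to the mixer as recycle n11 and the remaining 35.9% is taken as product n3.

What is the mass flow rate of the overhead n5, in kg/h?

Overall MgSO4 balance (none leaves overhead): MgSO4 in fresh feed = MgSO4 in product, i.e. 1080×0.088 = (1−0.641)·n13·0.272.
n13 = 95.04/(0.272×0.359) = 973.29 kg/h.
Recycle n11 = 0.641×973.29 = 623.88 kg/h.
Combined feed n2 = 1080 + 623.88 = 1703.9 kg/h.
Overhead n5 = n2 − n13 = 1703.9 − 973.29 = 730.59 kg/h.

730.6 kg/h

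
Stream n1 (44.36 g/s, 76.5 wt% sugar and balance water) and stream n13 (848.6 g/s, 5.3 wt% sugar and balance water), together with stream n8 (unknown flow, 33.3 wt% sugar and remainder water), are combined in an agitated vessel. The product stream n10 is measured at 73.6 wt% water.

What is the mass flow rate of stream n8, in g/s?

Let n8 be the unknown flow. Total out = 892.96 + n8.
water balance: 814.05 + 0.667·n8 = 0.736·(892.96 + n8)
(0.667 − 0.736)·n8 = 0.736×892.96 − 814.05 = -156.83
n8 = -156.83 / -0.069 = 2272.9 g/s

2273 g/s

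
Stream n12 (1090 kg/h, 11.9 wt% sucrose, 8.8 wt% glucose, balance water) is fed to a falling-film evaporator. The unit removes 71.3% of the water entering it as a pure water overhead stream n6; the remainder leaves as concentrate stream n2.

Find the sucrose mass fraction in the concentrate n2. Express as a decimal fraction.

0.2738

sucrose is not removed: 1090×0.119 = 129.71 kg/h of sucrose enters n2.
water entering = 1090×0.793 = 864.37 kg/h; overhead removed = 0.713×864.37 = 616.3 kg/h.
Concentrate = 1090 − 616.3 = 473.7 kg/h.
Mass fraction = 129.71/473.7 = 0.2738.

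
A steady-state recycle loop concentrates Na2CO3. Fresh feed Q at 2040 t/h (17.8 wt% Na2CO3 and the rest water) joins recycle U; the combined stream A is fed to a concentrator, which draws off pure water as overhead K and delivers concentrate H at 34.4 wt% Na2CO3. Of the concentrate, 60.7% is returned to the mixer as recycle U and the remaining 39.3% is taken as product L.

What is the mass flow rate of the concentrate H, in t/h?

2686 t/h

Overall Na2CO3 balance (none leaves overhead): Na2CO3 in fresh feed = Na2CO3 in product, i.e. 2040×0.178 = (1−0.607)·H·0.344.
H = 363.12/(0.344×0.393) = 2686 t/h.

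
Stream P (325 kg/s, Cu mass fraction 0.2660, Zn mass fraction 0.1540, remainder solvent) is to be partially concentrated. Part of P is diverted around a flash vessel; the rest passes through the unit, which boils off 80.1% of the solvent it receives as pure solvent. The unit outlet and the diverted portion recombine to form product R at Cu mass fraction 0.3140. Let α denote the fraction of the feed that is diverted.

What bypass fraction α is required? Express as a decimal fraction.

0.671

All 325×0.266 = 86.45 kg/s of Cu reaches R, so R = 86.45/0.314 = 275.32 kg/s and vapour = 49.682 kg/s.
The evaporator receives (1−α)·325 of feed at 0.580 solvent and removes 0.801 of that solvent:
0.801×0.580×(1−α)×325 = 49.682
(1−α) = 49.682/150.99 = 0.3290;  α = 0.6710.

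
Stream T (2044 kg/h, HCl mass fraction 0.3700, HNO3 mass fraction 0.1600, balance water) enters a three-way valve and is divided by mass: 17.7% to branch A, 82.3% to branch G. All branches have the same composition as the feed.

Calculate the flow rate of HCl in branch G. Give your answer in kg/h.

622.4 kg/h

Branch G total = 0.823×2044 = 1682.2 kg/h.
HCl in G = 0.370×1682.2 = 622.42 kg/h.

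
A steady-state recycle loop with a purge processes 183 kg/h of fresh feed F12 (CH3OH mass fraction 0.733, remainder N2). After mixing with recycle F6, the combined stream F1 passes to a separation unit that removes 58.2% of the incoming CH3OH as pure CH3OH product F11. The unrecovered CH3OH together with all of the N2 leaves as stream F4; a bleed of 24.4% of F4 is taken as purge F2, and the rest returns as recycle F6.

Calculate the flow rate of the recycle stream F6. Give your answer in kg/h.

213.4 kg/h

N2 enters only via F12 and leaves only via the purge: 183×0.267 = 0.244×(N2 in F4), and the separation unit passes all N2, so N2 in F1 = N2 in F4 = 200.25 kg/h.
CH3OH in F1: m_A = 183×0.733 + (1−0.244)·(1−0.582)·m_A, so m_A = 134.14/0.6840 = 196.11 kg/h.
F4 = (1−0.582)×196.11 + 200.25 = 282.22 kg/h.
Recycle F6 = (1−0.244)×282.22 = 213.36 kg/h.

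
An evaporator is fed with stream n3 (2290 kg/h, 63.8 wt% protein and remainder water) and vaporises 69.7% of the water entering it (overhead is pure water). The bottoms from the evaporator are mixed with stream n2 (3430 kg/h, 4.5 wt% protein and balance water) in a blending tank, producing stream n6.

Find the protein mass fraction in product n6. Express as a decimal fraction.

0.314

Vapour removed = 0.697×0.362×2290 = 577.8 kg/h; concentrate = 1712.2 kg/h.
protein reaching the mixer = 1461 (from concentrate) + 3430×0.045 = 1615.4 kg/h.
Product flow = 1712.2 + 3430 = 5142.2 kg/h; protein fraction = 0.314.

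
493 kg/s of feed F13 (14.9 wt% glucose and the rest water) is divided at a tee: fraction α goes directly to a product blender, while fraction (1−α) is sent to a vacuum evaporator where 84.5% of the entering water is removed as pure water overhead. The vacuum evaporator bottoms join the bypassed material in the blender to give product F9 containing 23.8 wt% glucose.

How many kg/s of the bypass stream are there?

236.6 kg/s

All 493×0.149 = 73.457 kg/s of glucose reaches F9, so F9 = 73.457/0.238 = 308.64 kg/s and vapour = 184.36 kg/s.
The evaporator receives (1−α)·493 of feed at 0.851 water and removes 0.845 of that water:
0.845×0.851×(1−α)×493 = 184.36
(1−α) = 184.36/354.51 = 0.5200;  α = 0.4800.
Bypass flow = 0.4800×493 = 236.63 kg/s.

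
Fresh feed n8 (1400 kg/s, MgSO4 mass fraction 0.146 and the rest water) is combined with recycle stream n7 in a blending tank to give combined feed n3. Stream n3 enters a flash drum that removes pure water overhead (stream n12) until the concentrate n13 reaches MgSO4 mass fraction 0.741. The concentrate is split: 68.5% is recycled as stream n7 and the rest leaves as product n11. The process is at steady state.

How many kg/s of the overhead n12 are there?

1124 kg/s

Overall MgSO4 balance (none leaves overhead): MgSO4 in fresh feed = MgSO4 in product, i.e. 1400×0.146 = (1−0.685)·n13·0.741.
n13 = 204.4/(0.741×0.315) = 875.69 kg/s.
Recycle n7 = 0.685×875.69 = 599.85 kg/s.
Combined feed n3 = 1400 + 599.85 = 1999.9 kg/s.
Overhead n12 = n3 − n13 = 1999.9 − 875.69 = 1124.2 kg/s.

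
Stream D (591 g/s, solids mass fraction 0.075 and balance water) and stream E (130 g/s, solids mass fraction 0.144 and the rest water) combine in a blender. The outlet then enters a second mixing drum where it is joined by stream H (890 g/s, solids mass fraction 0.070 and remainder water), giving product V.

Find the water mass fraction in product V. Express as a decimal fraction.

0.922

Overall, product flow = 1611 g/s.
water in = 591×0.925 + 130×0.856 + 890×0.930 = 1485.7 g/s.
water fraction in V = 0.922.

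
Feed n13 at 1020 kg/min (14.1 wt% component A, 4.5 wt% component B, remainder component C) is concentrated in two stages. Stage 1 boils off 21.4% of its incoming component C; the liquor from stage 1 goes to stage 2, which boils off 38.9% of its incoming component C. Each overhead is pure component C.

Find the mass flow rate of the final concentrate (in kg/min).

588.5 kg/min

component C in feed = 1020×0.814 = 830.28 kg/min.
After stage 1: component C left = (1−0.214)×830.28 = 652.6; stream total = 842.32 kg/min.
After stage 2: component C left = (1−0.389)×652.6 = 398.74; final concentrate = 588.46 kg/min.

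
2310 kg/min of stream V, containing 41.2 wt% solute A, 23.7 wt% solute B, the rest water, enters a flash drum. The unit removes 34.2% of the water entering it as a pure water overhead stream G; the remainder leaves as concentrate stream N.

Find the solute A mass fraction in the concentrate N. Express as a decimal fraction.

0.468

solute A is not removed: 2310×0.412 = 951.72 kg/min of solute A enters N.
water entering = 2310×0.351 = 810.81 kg/min; overhead removed = 0.342×810.81 = 277.3 kg/min.
Concentrate = 2310 − 277.3 = 2032.7 kg/min.
Mass fraction = 951.72/2032.7 = 0.468.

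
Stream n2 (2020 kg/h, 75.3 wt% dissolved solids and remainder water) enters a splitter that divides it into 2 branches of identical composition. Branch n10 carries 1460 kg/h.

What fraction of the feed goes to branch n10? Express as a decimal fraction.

0.723

Fraction to n10 = 1460/2020 = 0.7228.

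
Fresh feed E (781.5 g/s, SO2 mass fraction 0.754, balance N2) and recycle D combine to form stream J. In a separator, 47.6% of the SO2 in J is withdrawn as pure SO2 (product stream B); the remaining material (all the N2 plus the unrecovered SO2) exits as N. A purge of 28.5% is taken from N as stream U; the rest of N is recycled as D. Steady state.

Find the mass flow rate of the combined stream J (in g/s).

1617 g/s

N2 enters only via E and leaves only via the purge: 781.5×0.246 = 0.285×(N2 in N), and the separator passes all N2, so N2 in J = N2 in N = 674.56 g/s.
SO2 in J: m_A = 781.5×0.754 + (1−0.285)·(1−0.476)·m_A, so m_A = 589.25/0.6253 = 942.29 g/s.
J = 942.29 + 674.56 = 1616.8 g/s.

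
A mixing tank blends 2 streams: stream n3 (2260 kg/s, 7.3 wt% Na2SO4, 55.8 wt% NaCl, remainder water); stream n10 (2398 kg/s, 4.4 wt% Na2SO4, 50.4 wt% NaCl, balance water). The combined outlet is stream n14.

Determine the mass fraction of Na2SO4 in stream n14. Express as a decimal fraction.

Total flow out = 2260 + 2398 = 4658 kg/s.
Na2SO4 in = 2260×0.073 + 2398×0.044 = 270.49 kg/s.
Na2SO4 mass fraction in n14 = 270.49/4658 = 0.058.

0.058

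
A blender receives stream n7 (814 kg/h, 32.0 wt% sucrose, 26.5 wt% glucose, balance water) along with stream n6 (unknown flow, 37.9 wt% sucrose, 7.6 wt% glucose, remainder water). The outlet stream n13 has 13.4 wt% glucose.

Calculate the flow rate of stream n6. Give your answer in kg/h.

Let n6 be the unknown flow. Total out = 814 + n6.
glucose balance: 215.71 + 0.076·n6 = 0.134·(814 + n6)
(0.076 − 0.134)·n6 = 0.134×814 − 215.71 = -106.63
n6 = -106.63 / -0.058 = 1838.5 kg/h

1839 kg/h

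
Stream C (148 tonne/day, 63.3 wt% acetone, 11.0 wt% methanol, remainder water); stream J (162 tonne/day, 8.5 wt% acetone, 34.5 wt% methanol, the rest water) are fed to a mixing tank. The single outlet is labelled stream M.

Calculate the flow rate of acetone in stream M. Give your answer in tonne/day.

acetone out = acetone in = 148×0.633 + 162×0.085 = 107.45 tonne/day.

107.5 tonne/day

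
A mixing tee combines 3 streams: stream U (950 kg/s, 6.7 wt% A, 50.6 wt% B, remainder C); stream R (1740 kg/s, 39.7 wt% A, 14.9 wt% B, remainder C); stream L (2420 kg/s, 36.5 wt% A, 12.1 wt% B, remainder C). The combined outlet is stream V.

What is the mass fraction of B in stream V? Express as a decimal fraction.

Total flow out = 950 + 1740 + 2420 = 5110 kg/s.
B in = 950×0.506 + 1740×0.149 + 2420×0.121 = 1032.8 kg/s.
B mass fraction in V = 1032.8/5110 = 0.202.

0.202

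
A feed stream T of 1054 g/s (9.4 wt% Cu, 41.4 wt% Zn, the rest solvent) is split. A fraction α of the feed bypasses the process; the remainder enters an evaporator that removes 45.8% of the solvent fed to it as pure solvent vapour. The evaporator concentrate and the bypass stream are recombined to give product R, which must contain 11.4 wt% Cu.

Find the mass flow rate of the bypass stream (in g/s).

All 1054×0.094 = 99.076 g/s of Cu reaches R, so R = 99.076/0.114 = 869.09 g/s and vapour = 184.91 g/s.
The evaporator receives (1−α)·1054 of feed at 0.492 solvent and removes 0.458 of that solvent:
0.458×0.492×(1−α)×1054 = 184.91
(1−α) = 184.91/237.5 = 0.7786;  α = 0.2214.
Bypass flow = 0.2214×1054 = 233.39 g/s.

233.4 g/s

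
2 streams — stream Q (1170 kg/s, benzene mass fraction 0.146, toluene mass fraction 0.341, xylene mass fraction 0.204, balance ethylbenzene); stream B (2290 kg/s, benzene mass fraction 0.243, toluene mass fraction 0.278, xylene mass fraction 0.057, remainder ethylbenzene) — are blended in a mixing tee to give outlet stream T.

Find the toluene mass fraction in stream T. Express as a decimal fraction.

Total flow out = 1170 + 2290 = 3460 kg/s.
toluene in = 1170×0.341 + 2290×0.278 = 1035.6 kg/s.
toluene mass fraction in T = 1035.6/3460 = 0.299.

0.299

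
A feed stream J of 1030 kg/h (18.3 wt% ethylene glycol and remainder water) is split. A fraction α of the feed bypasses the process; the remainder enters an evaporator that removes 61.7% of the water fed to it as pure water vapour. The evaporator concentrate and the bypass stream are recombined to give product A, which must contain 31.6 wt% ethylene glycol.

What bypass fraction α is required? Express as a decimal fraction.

All 1030×0.183 = 188.49 kg/h of ethylene glycol reaches A, so A = 188.49/0.316 = 596.49 kg/h and vapour = 433.51 kg/h.
The evaporator receives (1−α)·1030 of feed at 0.817 water and removes 0.617 of that water:
0.617×0.817×(1−α)×1030 = 433.51
(1−α) = 433.51/519.21 = 0.8349;  α = 0.1651.

0.165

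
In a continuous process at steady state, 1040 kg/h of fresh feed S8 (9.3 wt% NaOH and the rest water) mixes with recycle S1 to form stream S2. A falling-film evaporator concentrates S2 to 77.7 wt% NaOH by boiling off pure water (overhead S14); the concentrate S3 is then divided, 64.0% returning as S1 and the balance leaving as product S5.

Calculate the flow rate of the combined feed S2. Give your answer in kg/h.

1261 kg/h

Overall NaOH balance (none leaves overhead): NaOH in fresh feed = NaOH in product, i.e. 1040×0.093 = (1−0.640)·S3·0.777.
S3 = 96.72/(0.777×0.360) = 345.77 kg/h.
Recycle S1 = 0.640×345.77 = 221.3 kg/h.
Combined feed S2 = 1040 + 221.3 = 1261.3 kg/h.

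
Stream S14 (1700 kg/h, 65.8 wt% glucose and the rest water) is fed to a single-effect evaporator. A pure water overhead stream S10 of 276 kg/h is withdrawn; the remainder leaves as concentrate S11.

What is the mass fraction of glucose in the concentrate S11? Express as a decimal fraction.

glucose is not removed: 1700×0.658 = 1118.6 kg/h of glucose enters S11.
Concentrate = 1700 − 276 = 1424 kg/h.
Mass fraction = 1118.6/1424 = 0.786.

0.786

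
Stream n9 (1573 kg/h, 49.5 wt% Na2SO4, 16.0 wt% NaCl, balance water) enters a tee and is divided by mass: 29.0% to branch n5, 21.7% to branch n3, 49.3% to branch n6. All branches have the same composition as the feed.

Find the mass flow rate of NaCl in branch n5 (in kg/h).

Branch n5 total = 0.290×1573 = 456.17 kg/h.
NaCl in n5 = 0.160×456.17 = 72.987 kg/h.

72.99 kg/h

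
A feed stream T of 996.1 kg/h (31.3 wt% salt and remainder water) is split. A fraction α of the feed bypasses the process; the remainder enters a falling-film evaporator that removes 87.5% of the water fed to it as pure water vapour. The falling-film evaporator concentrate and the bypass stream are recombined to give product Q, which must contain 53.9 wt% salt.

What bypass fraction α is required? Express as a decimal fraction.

0.302

All 996.1×0.313 = 311.78 kg/h of salt reaches Q, so Q = 311.78/0.539 = 578.44 kg/h and vapour = 417.66 kg/h.
The evaporator receives (1−α)·996.1 of feed at 0.687 water and removes 0.875 of that water:
0.875×0.687×(1−α)×996.1 = 417.66
(1−α) = 417.66/598.78 = 0.6975;  α = 0.3025.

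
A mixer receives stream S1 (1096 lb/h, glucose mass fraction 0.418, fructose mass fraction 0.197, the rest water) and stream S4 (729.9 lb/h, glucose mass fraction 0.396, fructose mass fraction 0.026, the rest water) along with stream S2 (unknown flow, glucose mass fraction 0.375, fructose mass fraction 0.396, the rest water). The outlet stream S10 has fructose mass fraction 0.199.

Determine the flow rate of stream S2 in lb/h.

652.1 lb/h

Let S2 be the unknown flow. Total out = 1825.9 + S2.
fructose balance: 234.89 + 0.396·S2 = 0.199·(1825.9 + S2)
(0.396 − 0.199)·S2 = 0.199×1825.9 − 234.89 = 128.46
S2 = 128.46 / 0.197 = 652.11 lb/h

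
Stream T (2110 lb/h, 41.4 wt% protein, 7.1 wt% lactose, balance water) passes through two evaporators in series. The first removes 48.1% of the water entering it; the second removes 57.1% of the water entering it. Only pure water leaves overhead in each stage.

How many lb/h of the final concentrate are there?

1265 lb/h

water in feed = 2110×0.515 = 1086.7 lb/h.
After stage 1: water left = (1−0.481)×1086.7 = 563.97; stream total = 1587.3 lb/h.
After stage 2: water left = (1−0.571)×563.97 = 241.94; final concentrate = 1265.3 lb/h.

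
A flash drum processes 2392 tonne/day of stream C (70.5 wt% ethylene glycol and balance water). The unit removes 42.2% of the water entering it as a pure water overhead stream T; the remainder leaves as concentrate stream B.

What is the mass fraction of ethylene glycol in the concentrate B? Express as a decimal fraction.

ethylene glycol is not removed: 2392×0.705 = 1686.4 tonne/day of ethylene glycol enters B.
water entering = 2392×0.295 = 705.64 tonne/day; overhead removed = 0.422×705.64 = 297.78 tonne/day.
Concentrate = 2392 − 297.78 = 2094.2 tonne/day.
Mass fraction = 1686.4/2094.2 = 0.805.

0.805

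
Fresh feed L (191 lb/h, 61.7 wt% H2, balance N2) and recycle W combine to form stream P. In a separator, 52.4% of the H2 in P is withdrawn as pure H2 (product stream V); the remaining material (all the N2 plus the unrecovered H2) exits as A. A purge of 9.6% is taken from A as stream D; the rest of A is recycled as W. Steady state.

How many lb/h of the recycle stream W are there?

777.9 lb/h

N2 enters only via L and leaves only via the purge: 191×0.383 = 0.096×(N2 in A), and the separator passes all N2, so N2 in P = N2 in A = 762.01 lb/h.
H2 in P: m_A = 191×0.617 + (1−0.096)·(1−0.524)·m_A, so m_A = 117.85/0.5697 = 206.86 lb/h.
A = (1−0.524)×206.86 + 762.01 = 860.48 lb/h.
Recycle W = (1−0.096)×860.48 = 777.87 lb/h.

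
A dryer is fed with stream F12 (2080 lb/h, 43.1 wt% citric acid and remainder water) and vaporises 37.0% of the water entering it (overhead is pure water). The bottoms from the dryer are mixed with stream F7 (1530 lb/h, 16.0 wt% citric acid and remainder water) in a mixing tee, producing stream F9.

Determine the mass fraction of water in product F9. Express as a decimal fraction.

Vapour removed = 0.370×0.569×2080 = 437.9 lb/h; concentrate = 1642.1 lb/h.
water reaching the mixer = 745.62 (from concentrate) + 1530×0.840 = 2030.8 lb/h.
Product flow = 1642.1 + 1530 = 3172.1 lb/h; water fraction = 0.6402.

0.6402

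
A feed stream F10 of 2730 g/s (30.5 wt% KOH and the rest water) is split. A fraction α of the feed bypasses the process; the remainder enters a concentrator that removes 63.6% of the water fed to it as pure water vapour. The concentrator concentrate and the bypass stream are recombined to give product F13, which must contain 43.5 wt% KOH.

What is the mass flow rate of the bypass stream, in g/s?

884.2 g/s

All 2730×0.305 = 832.65 g/s of KOH reaches F13, so F13 = 832.65/0.435 = 1914.1 g/s and vapour = 815.86 g/s.
The evaporator receives (1−α)·2730 of feed at 0.695 water and removes 0.636 of that water:
0.636×0.695×(1−α)×2730 = 815.86
(1−α) = 815.86/1206.7 = 0.6761;  α = 0.3239.
Bypass flow = 0.3239×2730 = 884.24 g/s.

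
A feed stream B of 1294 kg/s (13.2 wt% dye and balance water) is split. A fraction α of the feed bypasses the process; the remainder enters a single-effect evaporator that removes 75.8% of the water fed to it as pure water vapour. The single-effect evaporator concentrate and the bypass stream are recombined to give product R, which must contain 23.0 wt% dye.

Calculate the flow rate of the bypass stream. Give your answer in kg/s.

456 kg/s

All 1294×0.132 = 170.81 kg/s of dye reaches R, so R = 170.81/0.230 = 742.64 kg/s and vapour = 551.36 kg/s.
The evaporator receives (1−α)·1294 of feed at 0.868 water and removes 0.758 of that water:
0.758×0.868×(1−α)×1294 = 551.36
(1−α) = 551.36/851.38 = 0.6476;  α = 0.3524.
Bypass flow = 0.3524×1294 = 456 kg/s.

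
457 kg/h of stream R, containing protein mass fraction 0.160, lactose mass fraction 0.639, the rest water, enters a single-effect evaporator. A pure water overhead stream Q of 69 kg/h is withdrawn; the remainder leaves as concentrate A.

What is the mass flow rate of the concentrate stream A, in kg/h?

Concentrate = 457 − 69 = 388 kg/h.

388 kg/h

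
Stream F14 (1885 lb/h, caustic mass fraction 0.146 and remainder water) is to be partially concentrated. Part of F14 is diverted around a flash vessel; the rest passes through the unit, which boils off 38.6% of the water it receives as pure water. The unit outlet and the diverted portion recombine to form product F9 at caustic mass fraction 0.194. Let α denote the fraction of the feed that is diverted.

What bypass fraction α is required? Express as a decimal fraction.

0.249

All 1885×0.146 = 275.21 lb/h of caustic reaches F9, so F9 = 275.21/0.194 = 1418.6 lb/h and vapour = 466.39 lb/h.
The evaporator receives (1−α)·1885 of feed at 0.854 water and removes 0.386 of that water:
0.386×0.854×(1−α)×1885 = 466.39
(1−α) = 466.39/621.38 = 0.7506;  α = 0.2494.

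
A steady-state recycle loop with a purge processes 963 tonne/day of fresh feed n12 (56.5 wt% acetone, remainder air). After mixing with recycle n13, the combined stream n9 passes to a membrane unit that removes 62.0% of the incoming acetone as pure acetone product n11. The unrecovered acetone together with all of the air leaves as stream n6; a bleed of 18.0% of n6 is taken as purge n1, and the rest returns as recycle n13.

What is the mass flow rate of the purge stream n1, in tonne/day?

air enters only via n12 and leaves only via the purge: 963×0.435 = 0.180×(air in n6), and the membrane unit passes all air, so air in n9 = air in n6 = 2327.2 tonne/day.
acetone in n9: m_A = 963×0.565 + (1−0.180)·(1−0.620)·m_A, so m_A = 544.09/0.6884 = 790.38 tonne/day.
n6 = (1−0.620)×790.38 + 2327.2 = 2627.6 tonne/day.
Purge n1 = 0.180×2627.6 = 472.97 tonne/day.

473 tonne/day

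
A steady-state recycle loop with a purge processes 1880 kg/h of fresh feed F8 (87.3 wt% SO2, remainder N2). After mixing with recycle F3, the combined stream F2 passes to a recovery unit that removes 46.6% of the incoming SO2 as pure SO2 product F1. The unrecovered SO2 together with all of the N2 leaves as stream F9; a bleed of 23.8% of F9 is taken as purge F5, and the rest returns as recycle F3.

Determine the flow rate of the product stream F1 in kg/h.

SO2 in F2: m_A = 1880×0.873 + (1−0.238)·(1−0.466)·m_A, so m_A = 1641.2/0.5931 = 2767.3 kg/h.
Product F1 = 0.466×2767.3 = 1289.5 kg/h.

1290 kg/h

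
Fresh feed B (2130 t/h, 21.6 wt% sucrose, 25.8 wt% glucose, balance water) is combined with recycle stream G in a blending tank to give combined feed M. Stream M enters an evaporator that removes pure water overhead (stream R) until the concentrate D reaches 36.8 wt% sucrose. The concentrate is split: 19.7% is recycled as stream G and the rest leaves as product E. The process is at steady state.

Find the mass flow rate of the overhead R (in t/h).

879.8 t/h

Overall sucrose balance (none leaves overhead): sucrose in fresh feed = sucrose in product, i.e. 2130×0.216 = (1−0.197)·D·0.368.
D = 460.08/(0.368×0.803) = 1556.9 t/h.
Recycle G = 0.197×1556.9 = 306.72 t/h.
Combined feed M = 2130 + 306.72 = 2436.7 t/h.
Overhead R = M − D = 2436.7 − 1556.9 = 879.78 t/h.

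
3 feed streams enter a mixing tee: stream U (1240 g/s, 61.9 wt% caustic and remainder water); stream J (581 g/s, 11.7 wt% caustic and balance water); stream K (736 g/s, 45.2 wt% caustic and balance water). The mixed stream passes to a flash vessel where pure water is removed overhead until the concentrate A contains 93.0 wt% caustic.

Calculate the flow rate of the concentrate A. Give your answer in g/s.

caustic entering = 1240×0.619 + 581×0.117 + 736×0.452 = 1168.2 g/s.
All caustic reports to A, so A = 1168.2/0.930 = 1256.1 g/s.

1256 g/s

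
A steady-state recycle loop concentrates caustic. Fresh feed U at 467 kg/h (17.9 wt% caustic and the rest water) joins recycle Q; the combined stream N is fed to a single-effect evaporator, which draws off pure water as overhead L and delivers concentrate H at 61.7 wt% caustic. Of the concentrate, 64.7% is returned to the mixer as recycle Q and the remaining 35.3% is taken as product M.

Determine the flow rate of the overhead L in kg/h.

Overall caustic balance (none leaves overhead): caustic in fresh feed = caustic in product, i.e. 467×0.179 = (1−0.647)·H·0.617.
H = 83.593/(0.617×0.353) = 383.8 kg/h.
Recycle Q = 0.647×383.8 = 248.32 kg/h.
Combined feed N = 467 + 248.32 = 715.32 kg/h.
Overhead L = N − H = 715.32 − 383.8 = 331.52 kg/h.

331.5 kg/h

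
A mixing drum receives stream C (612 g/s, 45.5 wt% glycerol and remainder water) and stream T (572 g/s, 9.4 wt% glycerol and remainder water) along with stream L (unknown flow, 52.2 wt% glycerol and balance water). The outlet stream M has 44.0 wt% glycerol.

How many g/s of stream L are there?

2302 g/s

Let L be the unknown flow. Total out = 1184 + L.
glycerol balance: 332.23 + 0.522·L = 0.440·(1184 + L)
(0.522 − 0.440)·L = 0.440×1184 − 332.23 = 188.73
L = 188.73 / 0.082 = 2301.6 g/s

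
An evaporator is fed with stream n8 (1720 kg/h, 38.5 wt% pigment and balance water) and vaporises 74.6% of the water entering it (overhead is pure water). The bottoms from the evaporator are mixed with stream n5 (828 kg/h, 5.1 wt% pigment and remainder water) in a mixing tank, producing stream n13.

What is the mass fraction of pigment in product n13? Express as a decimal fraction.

Vapour removed = 0.746×0.615×1720 = 789.12 kg/h; concentrate = 930.88 kg/h.
pigment reaching the mixer = 662.2 (from concentrate) + 828×0.051 = 704.43 kg/h.
Product flow = 930.88 + 828 = 1758.9 kg/h; pigment fraction = 0.400.

0.400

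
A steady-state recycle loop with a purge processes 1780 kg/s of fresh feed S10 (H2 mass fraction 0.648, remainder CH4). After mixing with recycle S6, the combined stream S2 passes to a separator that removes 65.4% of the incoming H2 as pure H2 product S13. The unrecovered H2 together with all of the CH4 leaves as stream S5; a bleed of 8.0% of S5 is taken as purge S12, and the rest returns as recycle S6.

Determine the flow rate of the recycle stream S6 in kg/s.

CH4 enters only via S10 and leaves only via the purge: 1780×0.352 = 0.080×(CH4 in S5), and the separator passes all CH4, so CH4 in S2 = CH4 in S5 = 7832 kg/s.
H2 in S2: m_A = 1780×0.648 + (1−0.080)·(1−0.654)·m_A, so m_A = 1153.4/0.6817 = 1692.1 kg/s.
S5 = (1−0.654)×1692.1 + 7832 = 8417.5 kg/s.
Recycle S6 = (1−0.080)×8417.5 = 7744.1 kg/s.

7744 kg/s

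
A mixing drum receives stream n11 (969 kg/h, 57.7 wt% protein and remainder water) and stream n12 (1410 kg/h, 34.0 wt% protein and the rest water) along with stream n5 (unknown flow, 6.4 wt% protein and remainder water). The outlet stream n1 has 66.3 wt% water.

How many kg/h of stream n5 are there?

Let n5 be the unknown flow. Total out = 2379 + n5.
water balance: 1340.5 + 0.936·n5 = 0.663·(2379 + n5)
(0.936 − 0.663)·n5 = 0.663×2379 − 1340.5 = 236.79
n5 = 236.79 / 0.273 = 867.36 kg/h

867.4 kg/h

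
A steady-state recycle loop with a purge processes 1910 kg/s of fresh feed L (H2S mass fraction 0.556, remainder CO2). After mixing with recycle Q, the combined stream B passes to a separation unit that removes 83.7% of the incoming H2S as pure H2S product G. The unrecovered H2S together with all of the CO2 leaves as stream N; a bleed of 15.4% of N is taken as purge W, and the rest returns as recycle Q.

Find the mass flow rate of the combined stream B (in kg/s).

6739 kg/s

CO2 enters only via L and leaves only via the purge: 1910×0.444 = 0.154×(CO2 in N), and the separation unit passes all CO2, so CO2 in B = CO2 in N = 5506.8 kg/s.
H2S in B: m_A = 1910×0.556 + (1−0.154)·(1−0.837)·m_A, so m_A = 1062/0.8621 = 1231.8 kg/s.
B = 1231.8 + 5506.8 = 6738.6 kg/s.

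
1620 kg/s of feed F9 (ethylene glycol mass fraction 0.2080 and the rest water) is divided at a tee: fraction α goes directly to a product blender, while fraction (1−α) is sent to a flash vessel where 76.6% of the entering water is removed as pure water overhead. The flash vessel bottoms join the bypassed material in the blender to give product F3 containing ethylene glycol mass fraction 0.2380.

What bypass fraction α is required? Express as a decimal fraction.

All 1620×0.208 = 336.96 kg/s of ethylene glycol reaches F3, so F3 = 336.96/0.238 = 1415.8 kg/s and vapour = 204.2 kg/s.
The evaporator receives (1−α)·1620 of feed at 0.792 water and removes 0.766 of that water:
0.766×0.792×(1−α)×1620 = 204.2
(1−α) = 204.2/982.81 = 0.2078;  α = 0.7922.

0.792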